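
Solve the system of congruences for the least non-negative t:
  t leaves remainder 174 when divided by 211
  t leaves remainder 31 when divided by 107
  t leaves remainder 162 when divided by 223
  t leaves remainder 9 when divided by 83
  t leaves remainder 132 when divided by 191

From t ≡ 174 (mod 211) write t = 174 + 211s. Substituting into t ≡ 31 (mod 107) gives 211s ≡ 71 (mod 107), and since 104⁻¹ ≡ 71 (mod 107), s ≡ 12. Hence t ≡ 174 + 211·12 = 2706 (mod 22577).
From t ≡ 2706 (mod 22577) write t = 2706 + 22577s. Substituting into t ≡ 162 (mod 223) gives 22577s ≡ 132 (mod 223), and since 54⁻¹ ≡ 95 (mod 223), s ≡ 52. Hence t ≡ 2706 + 22577·52 = 1176710 (mod 5034671).
From t ≡ 1176710 (mod 5034671) write t = 1176710 + 5034671s. Substituting into t ≡ 9 (mod 83) gives 5034671s ≡ 73 (mod 83), and since 57⁻¹ ≡ 67 (mod 83), s ≡ 77. Hence t ≡ 1176710 + 5034671·77 = 388846377 (mod 417877693).
From t ≡ 388846377 (mod 417877693) write t = 388846377 + 417877693s. Substituting into t ≡ 132 (mod 191) gives 417877693s ≡ 150 (mod 191), and since 62⁻¹ ≡ 114 (mod 191), s ≡ 101. Hence t ≡ 388846377 + 417877693·101 = 42594493370 (mod 79814639363).

42594493370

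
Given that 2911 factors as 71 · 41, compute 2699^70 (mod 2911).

Mod 71: 2699 ≡ 1; since 70 | 70, by Fermat 1^70 ≡ 1 (mod 71).
Mod 41: 2699 ≡ 34; by Fermat, exponent reduces to 70 mod 40 = 30; 34^30 ≡ 32 (mod 41).
Combine by CRT: x ≡ 1 (mod 71), x ≡ 32 (mod 41) ⇒ x ≡ 1918 (mod 2911).

1918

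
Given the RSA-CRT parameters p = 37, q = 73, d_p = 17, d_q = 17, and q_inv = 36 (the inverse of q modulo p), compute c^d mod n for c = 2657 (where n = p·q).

354

m₁ = c^(d_p) mod p: c ≡ 30 (mod 37), and 30^17 mod 37 = 21.
m₂ = c^(d_q) mod q: c ≡ 29 (mod 73), and 29^17 mod 73 = 62.
h = q_inv·(m₁ − m₂) mod p = 36·(21 − 62) mod 37 = 4.
m = m₂ + h·q = 62 + 4·73 = 354.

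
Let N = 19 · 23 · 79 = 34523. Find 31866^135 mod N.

Mod 19: 31866 ≡ 3; by Fermat, exponent reduces to 135 mod 18 = 9; 3^9 ≡ 18 (mod 19).
Mod 23: 31866 ≡ 11; by Fermat, exponent reduces to 135 mod 22 = 3; 11^3 ≡ 20 (mod 23).
Mod 79: 31866 ≡ 29; by Fermat, exponent reduces to 135 mod 78 = 57; 29^57 ≡ 27 (mod 79).
Combine by CRT: x ≡ 18 (mod 19), x ≡ 20 (mod 23), x ≡ 27 (mod 79) ⇒ x ≡ 34313 (mod 34523).

34313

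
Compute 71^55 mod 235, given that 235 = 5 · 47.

Mod 5: 71 ≡ 1; by Fermat, exponent reduces to 55 mod 4 = 3; 1^3 ≡ 1 (mod 5).
Mod 47: 71 ≡ 24; by Fermat, exponent reduces to 55 mod 46 = 9; 24^9 ≡ 28 (mod 47).
Combine by CRT: x ≡ 1 (mod 5), x ≡ 28 (mod 47) ⇒ x ≡ 216 (mod 235).

216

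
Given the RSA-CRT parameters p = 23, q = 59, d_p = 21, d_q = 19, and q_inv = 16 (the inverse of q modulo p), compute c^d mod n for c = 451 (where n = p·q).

603

m₁ = c^(d_p) mod p: c ≡ 14 (mod 23), and 14^21 mod 23 = 5.
m₂ = c^(d_q) mod q: c ≡ 38 (mod 59), and 38^19 mod 59 = 13.
h = q_inv·(m₁ − m₂) mod p = 16·(5 − 13) mod 23 = 10.
m = m₂ + h·q = 13 + 10·59 = 603.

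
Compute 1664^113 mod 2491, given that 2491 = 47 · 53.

Mod 47: 1664 ≡ 19; by Fermat, exponent reduces to 113 mod 46 = 21; 19^21 ≡ 22 (mod 47).
Mod 53: 1664 ≡ 21; by Fermat, exponent reduces to 113 mod 52 = 9; 21^9 ≡ 12 (mod 53).
Combine by CRT: x ≡ 22 (mod 47), x ≡ 12 (mod 53) ⇒ x ≡ 1761 (mod 2491).

1761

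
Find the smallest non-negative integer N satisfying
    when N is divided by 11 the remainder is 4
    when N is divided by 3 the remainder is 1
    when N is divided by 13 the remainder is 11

37

The moduli are pairwise coprime; M = 11·3·13 = 429.
M/11 = 39; 39 ≡ 6 (mod 11); 6·2 ≡ 1, so inverse 2.
M/3 = 143; 143 ≡ 2 (mod 3); 2·2 ≡ 1, so inverse 2.
M/13 = 33; 33 ≡ 7 (mod 13); 7·2 ≡ 1, so inverse 2.
N ≡ 4·39·2 + 1·143·2 + 11·33·2 = 1324.
1324 mod 429 = 37.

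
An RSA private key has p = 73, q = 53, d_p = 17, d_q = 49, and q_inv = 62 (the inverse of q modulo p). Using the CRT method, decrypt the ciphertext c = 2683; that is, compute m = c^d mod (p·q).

442

m₁ = c^(d_p) mod p: c ≡ 55 (mod 73), and 55^17 mod 73 = 4.
m₂ = c^(d_q) mod q: c ≡ 33 (mod 53), and 33^49 mod 53 = 18.
h = q_inv·(m₁ − m₂) mod p = 62·(4 − 18) mod 73 = 8.
m = m₂ + h·q = 18 + 8·53 = 442.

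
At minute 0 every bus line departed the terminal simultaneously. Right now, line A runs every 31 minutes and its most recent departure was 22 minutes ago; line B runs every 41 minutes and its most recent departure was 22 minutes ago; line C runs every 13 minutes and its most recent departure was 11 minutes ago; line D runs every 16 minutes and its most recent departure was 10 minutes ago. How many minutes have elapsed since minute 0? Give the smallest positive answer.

76282

The moduli are pairwise coprime; N = 31·41·13·16 = 264368.
N/31 = 8528; 8528 ≡ 3 (mod 31); 3·21 ≡ 1, so inverse 21.
N/41 = 6448; 6448 ≡ 11 (mod 41); 11·15 ≡ 1, so inverse 15.
N/13 = 20336; 20336 ≡ 4 (mod 13); 4·10 ≡ 1, so inverse 10.
N/16 = 16523; 16523 ≡ 11 (mod 16); 11·3 ≡ 1, so inverse 3.
t ≡ 22·8528·21 + 22·6448·15 + 11·20336·10 + 10·16523·3 = 8800426.
8800426 mod 264368 = 76282.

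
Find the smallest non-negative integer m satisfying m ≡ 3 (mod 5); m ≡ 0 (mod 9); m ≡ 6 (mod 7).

153

The moduli are pairwise coprime; N = 5·9·7 = 315.
N/5 = 63; 63 ≡ 3 (mod 5); 3·2 ≡ 1, so inverse 2.
N/9 = 35; 35 ≡ 8 (mod 9); 8·8 ≡ 1, so inverse 8.
N/7 = 45; 45 ≡ 3 (mod 7); 3·5 ≡ 1, so inverse 5.
m ≡ 3·63·2 + 0·35·8 + 6·45·5 = 1728.
1728 mod 315 = 153.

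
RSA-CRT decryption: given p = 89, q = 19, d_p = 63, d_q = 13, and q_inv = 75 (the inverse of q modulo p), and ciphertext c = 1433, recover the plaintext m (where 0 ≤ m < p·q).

m₁ = c^(d_p) mod p: c ≡ 9 (mod 89), and 9^63 mod 89 = 68.
m₂ = c^(d_q) mod q: c ≡ 8 (mod 19), and 8^13 mod 19 = 8.
h = q_inv·(m₁ − m₂) mod p = 75·(68 − 8) mod 89 = 50.
m = m₂ + h·q = 8 + 50·19 = 958.

958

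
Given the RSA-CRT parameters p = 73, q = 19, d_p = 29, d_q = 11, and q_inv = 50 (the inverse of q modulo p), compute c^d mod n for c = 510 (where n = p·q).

218

m₁ = c^(d_p) mod p: c ≡ 72 (mod 73), and 72^29 mod 73 = 72.
m₂ = c^(d_q) mod q: c ≡ 16 (mod 19), and 16^11 mod 19 = 9.
h = q_inv·(m₁ − m₂) mod p = 50·(72 − 9) mod 73 = 11.
m = m₂ + h·q = 9 + 11·19 = 218.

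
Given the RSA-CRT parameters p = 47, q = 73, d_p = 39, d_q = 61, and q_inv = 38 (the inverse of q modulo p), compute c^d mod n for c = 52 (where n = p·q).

970

m₁ = c^(d_p) mod p: c ≡ 5 (mod 47), and 5^39 mod 47 = 30.
m₂ = c^(d_q) mod q: c ≡ 52 (mod 73), and 52^61 mod 73 = 21.
h = q_inv·(m₁ − m₂) mod p = 38·(30 − 21) mod 47 = 13.
m = m₂ + h·q = 21 + 13·73 = 970.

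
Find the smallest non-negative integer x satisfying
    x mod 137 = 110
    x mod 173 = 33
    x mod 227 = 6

4771546

The moduli are pairwise coprime; N = 137·173·227 = 5380127.
N/137 = 39271; 39271 ≡ 89 (mod 137); 89·117 ≡ 1, so inverse 117.
N/173 = 31099; 31099 ≡ 132 (mod 173); 132·135 ≡ 1, so inverse 135.
N/227 = 23701; 23701 ≡ 93 (mod 227); 93·83 ≡ 1, so inverse 83.
x ≡ 110·39271·117 + 33·31099·135 + 6·23701·83 = 655766913.
655766913 mod 5380127 = 4771546.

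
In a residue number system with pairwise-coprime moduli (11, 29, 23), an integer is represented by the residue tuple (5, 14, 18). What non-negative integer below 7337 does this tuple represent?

The moduli are pairwise coprime; N = 11·29·23 = 7337.
N/11 = 667; 667 ≡ 7 (mod 11); 7·8 ≡ 1, so inverse 8.
N/29 = 253; 253 ≡ 21 (mod 29); 21·18 ≡ 1, so inverse 18.
N/23 = 319; 319 ≡ 20 (mod 23); 20·15 ≡ 1, so inverse 15.
x ≡ 5·667·8 + 14·253·18 + 18·319·15 = 176566.
176566 mod 7337 = 478.

478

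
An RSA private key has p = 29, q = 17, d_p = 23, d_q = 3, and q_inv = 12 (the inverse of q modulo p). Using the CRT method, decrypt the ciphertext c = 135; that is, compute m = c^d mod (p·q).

424

m₁ = c^(d_p) mod p: c ≡ 19 (mod 29), and 19^23 mod 29 = 18.
m₂ = c^(d_q) mod q: c ≡ 16 (mod 17), and 16^3 mod 17 = 16.
h = q_inv·(m₁ − m₂) mod p = 12·(18 − 16) mod 29 = 24.
m = m₂ + h·q = 16 + 24·17 = 424.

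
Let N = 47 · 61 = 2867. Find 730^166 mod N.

Mod 47: 730 ≡ 25; by Fermat, exponent reduces to 166 mod 46 = 28; 25^28 ≡ 12 (mod 47).
Mod 61: 730 ≡ 59; by Fermat, exponent reduces to 166 mod 60 = 46; 59^46 ≡ 39 (mod 61).
Combine by CRT: x ≡ 12 (mod 47), x ≡ 39 (mod 61) ⇒ x ≡ 2174 (mod 2867).

2174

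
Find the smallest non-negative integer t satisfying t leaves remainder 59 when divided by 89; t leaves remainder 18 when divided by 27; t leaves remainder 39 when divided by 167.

353745

The moduli are pairwise coprime; N = 89·27·167 = 401301.
N/89 = 4509; 4509 ≡ 59 (mod 89); 59·86 ≡ 1, so inverse 86.
N/27 = 14863; 14863 ≡ 13 (mod 27); 13·25 ≡ 1, so inverse 25.
N/167 = 2403; 2403 ≡ 65 (mod 167); 65·18 ≡ 1, so inverse 18.
t ≡ 59·4509·86 + 18·14863·25 + 39·2403·18 = 31253922.
31253922 mod 401301 = 353745.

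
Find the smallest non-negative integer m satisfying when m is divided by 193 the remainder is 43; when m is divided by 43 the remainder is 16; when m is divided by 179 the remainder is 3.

1371501

The moduli are pairwise coprime; N = 193·43·179 = 1485521.
N/193 = 7697; 7697 ≡ 170 (mod 193); 170·151 ≡ 1, so inverse 151.
N/43 = 34547; 34547 ≡ 18 (mod 43); 18·12 ≡ 1, so inverse 12.
N/179 = 8299; 8299 ≡ 65 (mod 179); 65·168 ≡ 1, so inverse 168.
m ≡ 43·7697·151 + 16·34547·12 + 3·8299·168 = 60792341.
60792341 mod 1485521 = 1371501.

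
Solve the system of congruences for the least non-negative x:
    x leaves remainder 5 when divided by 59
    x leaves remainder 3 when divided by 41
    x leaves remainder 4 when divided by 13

Combine the congruences pairwise.
From x ≡ 5 (mod 59) write x = 5 + 59t. Substituting into x ≡ 3 (mod 41) gives 59t ≡ 39 (mod 41), and since 18⁻¹ ≡ 16 (mod 41), t ≡ 9. Hence x ≡ 5 + 59·9 = 536 (mod 2419).
From x ≡ 536 (mod 2419) write x = 536 + 2419t. Substituting into x ≡ 4 (mod 13) gives 2419t ≡ 1 (mod 13), and since 1⁻¹ ≡ 1 (mod 13), t ≡ 1. Hence x ≡ 536 + 2419·1 = 2955 (mod 31447).

2955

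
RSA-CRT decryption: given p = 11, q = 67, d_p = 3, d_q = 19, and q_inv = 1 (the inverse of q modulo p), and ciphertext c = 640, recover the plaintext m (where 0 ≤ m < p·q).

m₁ = c^(d_p) mod p: c ≡ 2 (mod 11), and 2^3 mod 11 = 8.
m₂ = c^(d_q) mod q: c ≡ 37 (mod 67), and 37^19 mod 67 = 37.
h = q_inv·(m₁ − m₂) mod p = 1·(8 − 37) mod 11 = 4.
m = m₂ + h·q = 37 + 4·67 = 305.

305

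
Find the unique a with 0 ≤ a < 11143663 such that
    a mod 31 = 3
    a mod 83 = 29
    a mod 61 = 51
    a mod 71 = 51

2126572

From a ≡ 3 (mod 31) write a = 3 + 31t. Substituting into a ≡ 29 (mod 83) gives 31t ≡ 26 (mod 83), and since 31⁻¹ ≡ 75 (mod 83), t ≡ 41. Hence a ≡ 3 + 31·41 = 1274 (mod 2573).
From a ≡ 1274 (mod 2573) write a = 1274 + 2573t. Substituting into a ≡ 51 (mod 61) gives 2573t ≡ 58 (mod 61), and since 11⁻¹ ≡ 50 (mod 61), t ≡ 33. Hence a ≡ 1274 + 2573·33 = 86183 (mod 156953).
From a ≡ 86183 (mod 156953) write a = 86183 + 156953t. Substituting into a ≡ 51 (mod 71) gives 156953t ≡ 62 (mod 71), and since 43⁻¹ ≡ 38 (mod 71), t ≡ 13. Hence a ≡ 86183 + 156953·13 = 2126572 (mod 11143663).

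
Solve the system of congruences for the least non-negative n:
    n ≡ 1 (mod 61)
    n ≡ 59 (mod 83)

From n ≡ 1 (mod 61) write n = 1 + 61t. Substituting into n ≡ 59 (mod 83) gives 61t ≡ 58 (mod 83), and since 61⁻¹ ≡ 49 (mod 83), t ≡ 20. Hence n ≡ 1 + 61·20 = 1221 (mod 5063).

1221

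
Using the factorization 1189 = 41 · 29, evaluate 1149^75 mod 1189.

Mod 41: 1149 ≡ 1; by Fermat, exponent reduces to 75 mod 40 = 35; 1^35 ≡ 1 (mod 41).
Mod 29: 1149 ≡ 18; by Fermat, exponent reduces to 75 mod 28 = 19; 18^19 ≡ 14 (mod 29).
Combine by CRT: x ≡ 1 (mod 41), x ≡ 14 (mod 29) ⇒ x ≡ 739 (mod 1189).

739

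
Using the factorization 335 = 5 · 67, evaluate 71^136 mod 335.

Mod 5: 71 ≡ 1; since 4 | 136, by Fermat 1^136 ≡ 1 (mod 5).
Mod 67: 71 ≡ 4; by Fermat, exponent reduces to 136 mod 66 = 4; 4^4 ≡ 55 (mod 67).
Combine by CRT: x ≡ 1 (mod 5), x ≡ 55 (mod 67) ⇒ x ≡ 256 (mod 335).

256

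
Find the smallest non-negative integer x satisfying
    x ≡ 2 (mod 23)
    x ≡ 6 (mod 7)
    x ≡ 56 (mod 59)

The moduli are pairwise coprime; N = 23·7·59 = 9499.
N/23 = 413; 413 ≡ 22 (mod 23); 22·22 ≡ 1, so inverse 22.
N/7 = 1357; 1357 ≡ 6 (mod 7); 6·6 ≡ 1, so inverse 6.
N/59 = 161; 161 ≡ 43 (mod 59); 43·11 ≡ 1, so inverse 11.
x ≡ 2·413·22 + 6·1357·6 + 56·161·11 = 166200.
166200 mod 9499 = 4717.

4717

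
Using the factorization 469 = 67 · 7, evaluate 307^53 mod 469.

Mod 67: 307 ≡ 39; 39^53 ≡ 35 (mod 67).
Mod 7: 307 ≡ 6; by Fermat, exponent reduces to 53 mod 6 = 5; 6^5 ≡ 6 (mod 7).
Combine by CRT: x ≡ 35 (mod 67), x ≡ 6 (mod 7) ⇒ x ≡ 370 (mod 469).

370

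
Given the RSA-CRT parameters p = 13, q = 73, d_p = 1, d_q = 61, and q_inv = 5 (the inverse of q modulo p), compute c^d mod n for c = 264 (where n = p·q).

589

m₁ = c^(d_p) mod p: c ≡ 4 (mod 13), and 4^1 mod 13 = 4.
m₂ = c^(d_q) mod q: c ≡ 45 (mod 73), and 45^61 mod 73 = 5.
h = q_inv·(m₁ − m₂) mod p = 5·(4 − 5) mod 13 = 8.
m = m₂ + h·q = 5 + 8·73 = 589.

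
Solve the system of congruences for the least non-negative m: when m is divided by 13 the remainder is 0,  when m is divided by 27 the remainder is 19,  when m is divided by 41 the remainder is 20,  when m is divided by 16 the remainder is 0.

134992

From m ≡ 0 (mod 13) write m = 0 + 13t. Substituting into m ≡ 19 (mod 27) gives 13t ≡ 19 (mod 27), and since 13⁻¹ ≡ 25 (mod 27), t ≡ 16. Hence m ≡ 0 + 13·16 = 208 (mod 351).
From m ≡ 208 (mod 351) write m = 208 + 351t. Substituting into m ≡ 20 (mod 41) gives 351t ≡ 17 (mod 41), and since 23⁻¹ ≡ 25 (mod 41), t ≡ 15. Hence m ≡ 208 + 351·15 = 5473 (mod 14391).
From m ≡ 5473 (mod 14391) write m = 5473 + 14391t. Substituting into m ≡ 0 (mod 16) gives 14391t ≡ 15 (mod 16), and since 7⁻¹ ≡ 7 (mod 16), t ≡ 9. Hence m ≡ 5473 + 14391·9 = 134992 (mod 230256).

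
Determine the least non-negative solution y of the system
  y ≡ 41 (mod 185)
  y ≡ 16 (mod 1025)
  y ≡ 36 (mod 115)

gcd(185, 1025) = 5 and 5 | (16 − 41), so the pair is consistent; merging gives y ≡ 28716 (mod 37925), where 37925 = lcm(185, 1025).
gcd(37925, 115) = 5 and 5 | (36 − 28716), so the pair is consistent; merging gives y ≡ 445891 (mod 872275), where 872275 = lcm(37925, 115).
The solution is unique modulo lcm(185, 1025, 115) = 872275.

445891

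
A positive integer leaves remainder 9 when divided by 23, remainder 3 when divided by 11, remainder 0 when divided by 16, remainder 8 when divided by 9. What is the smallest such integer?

The moduli are pairwise coprime; N = 23·11·16·9 = 36432.
N/23 = 1584; 1584 ≡ 20 (mod 23); 20·15 ≡ 1, so inverse 15.
N/11 = 3312; 3312 ≡ 1 (mod 11), inverse 1.
N/16 = 2277; 2277 ≡ 5 (mod 16); 5·13 ≡ 1, so inverse 13.
N/9 = 4048; 4048 ≡ 7 (mod 9); 7·4 ≡ 1, so inverse 4.
x ≡ 9·1584·15 + 3·3312·1 + 0·2277·13 + 8·4048·4 = 353312.
353312 mod 36432 = 25424.

25424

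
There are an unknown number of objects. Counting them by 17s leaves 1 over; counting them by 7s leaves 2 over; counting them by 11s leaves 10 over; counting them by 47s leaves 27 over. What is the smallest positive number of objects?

43878

From N ≡ 1 (mod 17) write N = 1 + 17t. Substituting into N ≡ 2 (mod 7) gives 17t ≡ 1 (mod 7), and since 3⁻¹ ≡ 5 (mod 7), t ≡ 5. Hence N ≡ 1 + 17·5 = 86 (mod 119).
From N ≡ 86 (mod 119) write N = 86 + 119t. Substituting into N ≡ 10 (mod 11) gives 119t ≡ 1 (mod 11), and since 9⁻¹ ≡ 5 (mod 11), t ≡ 5. Hence N ≡ 86 + 119·5 = 681 (mod 1309).
From N ≡ 681 (mod 1309) write N = 681 + 1309t. Substituting into N ≡ 27 (mod 47) gives 1309t ≡ 4 (mod 47), and since 40⁻¹ ≡ 20 (mod 47), t ≡ 33. Hence N ≡ 681 + 1309·33 = 43878 (mod 61523).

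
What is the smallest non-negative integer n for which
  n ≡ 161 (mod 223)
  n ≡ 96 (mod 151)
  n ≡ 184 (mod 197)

The moduli are pairwise coprime; M = 223·151·197 = 6633581.
M/223 = 29747; 29747 ≡ 88 (mod 223); 88·185 ≡ 1, so inverse 185.
M/151 = 43931; 43931 ≡ 141 (mod 151); 141·15 ≡ 1, so inverse 15.
M/197 = 33673; 33673 ≡ 183 (mod 197); 183·14 ≡ 1, so inverse 14.
n ≡ 161·29747·185 + 96·43931·15 + 184·33673·14 = 1036016683.
1036016683 mod 6633581 = 1178047.

1178047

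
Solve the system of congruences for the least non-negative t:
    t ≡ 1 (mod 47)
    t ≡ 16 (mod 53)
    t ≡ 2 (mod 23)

Combine the congruences pairwise.
From t ≡ 1 (mod 47) write t = 1 + 47s. Substituting into t ≡ 16 (mod 53) gives 47s ≡ 15 (mod 53), and since 47⁻¹ ≡ 44 (mod 53), s ≡ 24. Hence t ≡ 1 + 47·24 = 1129 (mod 2491).
From t ≡ 1129 (mod 2491) write t = 1129 + 2491s. Substituting into t ≡ 2 (mod 23) gives 2491s ≡ 0 (mod 23), and since 7⁻¹ ≡ 10 (mod 23), s ≡ 0. Hence t ≡ 1129 + 2491·0 = 1129 (mod 57293).

1129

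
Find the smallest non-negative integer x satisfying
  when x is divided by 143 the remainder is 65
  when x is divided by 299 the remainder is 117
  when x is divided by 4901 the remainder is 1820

1182961

gcd(143, 299) = 13 and 13 | (117 − 65), so the pair is consistent; merging gives x ≡ 2210 (mod 3289), where 3289 = lcm(143, 299).
gcd(3289, 4901) = 13 and 13 | (1820 − 2210), so the pair is consistent; merging gives x ≡ 1182961 (mod 1239953), where 1239953 = lcm(3289, 4901).
The solution is unique modulo lcm(143, 299, 4901) = 1239953.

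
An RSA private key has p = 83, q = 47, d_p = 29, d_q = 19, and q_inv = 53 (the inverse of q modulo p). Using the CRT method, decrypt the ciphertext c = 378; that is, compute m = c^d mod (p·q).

m₁ = c^(d_p) mod p: c ≡ 46 (mod 83), and 46^29 mod 83 = 19.
m₂ = c^(d_q) mod q: c ≡ 2 (mod 47), and 2^19 mod 47 = 3.
h = q_inv·(m₁ − m₂) mod p = 53·(19 − 3) mod 83 = 18.
m = m₂ + h·q = 3 + 18·47 = 849.

849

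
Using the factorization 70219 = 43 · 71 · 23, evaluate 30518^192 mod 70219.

47163

Mod 43: 30518 ≡ 31; by Fermat, exponent reduces to 192 mod 42 = 24; 31^24 ≡ 35 (mod 43).
Mod 71: 30518 ≡ 59; by Fermat, exponent reduces to 192 mod 70 = 52; 59^52 ≡ 19 (mod 71).
Mod 23: 30518 ≡ 20; by Fermat, exponent reduces to 192 mod 22 = 16; 20^16 ≡ 13 (mod 23).
Combine by CRT: x ≡ 35 (mod 43), x ≡ 19 (mod 71), x ≡ 13 (mod 23) ⇒ x ≡ 47163 (mod 70219).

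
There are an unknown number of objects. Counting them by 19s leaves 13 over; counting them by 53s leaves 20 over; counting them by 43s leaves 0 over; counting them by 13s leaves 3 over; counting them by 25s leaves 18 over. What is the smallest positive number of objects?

The moduli are pairwise coprime; M = 19·53·43·13·25 = 14072825.
M/19 = 740675; 740675 ≡ 17 (mod 19); 17·9 ≡ 1, so inverse 9.
M/53 = 265525; 265525 ≡ 48 (mod 53); 48·21 ≡ 1, so inverse 21.
M/43 = 327275; 327275 ≡ 2 (mod 43); 2·22 ≡ 1, so inverse 22.
M/13 = 1082525; 1082525 ≡ 2 (mod 13); 2·7 ≡ 1, so inverse 7.
M/25 = 562913; 562913 ≡ 13 (mod 25); 13·2 ≡ 1, so inverse 2.
N ≡ 13·740675·9 + 20·265525·21 + 0·327275·22 + 3·1082525·7 + 18·562913·2 = 241177368.
241177368 mod 14072825 = 1939343.

1939343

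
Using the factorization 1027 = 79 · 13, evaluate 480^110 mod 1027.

Mod 79: 480 ≡ 6; by Fermat, exponent reduces to 110 mod 78 = 32; 6^32 ≡ 2 (mod 79).
Mod 13: 480 ≡ 12; by Fermat, exponent reduces to 110 mod 12 = 2; 12^2 ≡ 1 (mod 13).
Combine by CRT: x ≡ 2 (mod 79), x ≡ 1 (mod 13) ⇒ x ≡ 950 (mod 1027).

950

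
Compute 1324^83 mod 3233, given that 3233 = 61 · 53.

1006

Mod 61: 1324 ≡ 43; by Fermat, exponent reduces to 83 mod 60 = 23; 43^23 ≡ 30 (mod 61).
Mod 53: 1324 ≡ 52; by Fermat, exponent reduces to 83 mod 52 = 31; 52^31 ≡ 52 (mod 53).
Combine by CRT: x ≡ 30 (mod 61), x ≡ 52 (mod 53) ⇒ x ≡ 1006 (mod 3233).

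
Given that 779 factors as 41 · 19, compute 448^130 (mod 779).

296

Mod 41: 448 ≡ 38; by Fermat, exponent reduces to 130 mod 40 = 10; 38^10 ≡ 9 (mod 41).
Mod 19: 448 ≡ 11; by Fermat, exponent reduces to 130 mod 18 = 4; 11^4 ≡ 11 (mod 19).
Combine by CRT: x ≡ 9 (mod 41), x ≡ 11 (mod 19) ⇒ x ≡ 296 (mod 779).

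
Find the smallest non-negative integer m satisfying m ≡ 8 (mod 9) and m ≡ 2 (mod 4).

26

From m ≡ 8 (mod 9) write m = 8 + 9t. Substituting into m ≡ 2 (mod 4) gives 9t ≡ 2 (mod 4), and since 1⁻¹ ≡ 1 (mod 4), t ≡ 2. Hence m ≡ 8 + 9·2 = 26 (mod 36).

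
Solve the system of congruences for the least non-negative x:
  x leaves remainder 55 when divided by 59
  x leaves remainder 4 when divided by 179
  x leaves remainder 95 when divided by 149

1361657

Combine the congruences pairwise.
From x ≡ 55 (mod 59) write x = 55 + 59t. Substituting into x ≡ 4 (mod 179) gives 59t ≡ 128 (mod 179), and since 59⁻¹ ≡ 88 (mod 179), t ≡ 166. Hence x ≡ 55 + 59·166 = 9849 (mod 10561).
From x ≡ 9849 (mod 10561) write x = 9849 + 10561t. Substituting into x ≡ 95 (mod 149) gives 10561t ≡ 80 (mod 149), and since 131⁻¹ ≡ 91 (mod 149), t ≡ 128. Hence x ≡ 9849 + 10561·128 = 1361657 (mod 1573589).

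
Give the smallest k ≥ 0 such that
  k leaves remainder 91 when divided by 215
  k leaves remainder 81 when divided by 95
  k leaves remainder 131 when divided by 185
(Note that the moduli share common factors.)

gcd(215, 95) = 5 and 5 | (81 − 91), so the pair is consistent; merging gives k ≡ 2456 (mod 4085), where 4085 = lcm(215, 95).
gcd(4085, 185) = 5 and 5 | (131 − 2456), so the pair is consistent; merging gives k ≡ 125006 (mod 151145), where 151145 = lcm(4085, 185).
The solution is unique modulo lcm(215, 95, 185) = 151145.

125006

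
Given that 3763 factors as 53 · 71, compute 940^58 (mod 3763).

Mod 53: 940 ≡ 39; by Fermat, exponent reduces to 58 mod 52 = 6; 39^6 ≡ 38 (mod 53).
Mod 71: 940 ≡ 17; 17^58 ≡ 57 (mod 71).
Combine by CRT: x ≡ 38 (mod 53), x ≡ 57 (mod 71) ⇒ x ≡ 3536 (mod 3763).

3536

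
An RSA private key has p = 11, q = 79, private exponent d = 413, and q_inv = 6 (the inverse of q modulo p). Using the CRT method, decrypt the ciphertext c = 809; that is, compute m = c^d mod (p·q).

d_p = d mod (p−1) = 413 mod 10 = 3; d_q = d mod (q−1) = 23.
m₁ = c^(d_p) mod p: c ≡ 6 (mod 11), and 6^3 mod 11 = 7.
m₂ = c^(d_q) mod q: c ≡ 19 (mod 79), and 19^23 mod 79 = 13.
h = q_inv·(m₁ − m₂) mod p = 6·(7 − 13) mod 11 = 8.
m = m₂ + h·q = 13 + 8·79 = 645.

645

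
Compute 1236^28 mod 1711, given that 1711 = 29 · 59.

610

Mod 29: 1236 ≡ 18; since 28 | 28, by Fermat 18^28 ≡ 1 (mod 29).
Mod 59: 1236 ≡ 56; 56^28 ≡ 20 (mod 59).
Combine by CRT: x ≡ 1 (mod 29), x ≡ 20 (mod 59) ⇒ x ≡ 610 (mod 1711).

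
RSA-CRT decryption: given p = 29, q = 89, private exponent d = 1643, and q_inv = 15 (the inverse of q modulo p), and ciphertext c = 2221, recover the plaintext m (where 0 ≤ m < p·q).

1346

d_p = d mod (p−1) = 1643 mod 28 = 19; d_q = d mod (q−1) = 59.
m₁ = c^(d_p) mod p: c ≡ 17 (mod 29), and 17^19 mod 29 = 12.
m₂ = c^(d_q) mod q: c ≡ 85 (mod 89), and 85^59 mod 89 = 11.
h = q_inv·(m₁ − m₂) mod p = 15·(12 − 11) mod 29 = 15.
m = m₂ + h·q = 11 + 15·89 = 1346.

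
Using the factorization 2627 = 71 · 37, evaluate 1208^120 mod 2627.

2415

Mod 71: 1208 ≡ 1; by Fermat, exponent reduces to 120 mod 70 = 50; 1^50 ≡ 1 (mod 71).
Mod 37: 1208 ≡ 24; by Fermat, exponent reduces to 120 mod 36 = 12; 24^12 ≡ 10 (mod 37).
Combine by CRT: x ≡ 1 (mod 71), x ≡ 10 (mod 37) ⇒ x ≡ 2415 (mod 2627).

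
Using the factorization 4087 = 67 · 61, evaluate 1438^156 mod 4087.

4084

Mod 67: 1438 ≡ 31; by Fermat, exponent reduces to 156 mod 66 = 24; 31^24 ≡ 64 (mod 67).
Mod 61: 1438 ≡ 35; by Fermat, exponent reduces to 156 mod 60 = 36; 35^36 ≡ 58 (mod 61).
Combine by CRT: x ≡ 64 (mod 67), x ≡ 58 (mod 61) ⇒ x ≡ 4084 (mod 4087).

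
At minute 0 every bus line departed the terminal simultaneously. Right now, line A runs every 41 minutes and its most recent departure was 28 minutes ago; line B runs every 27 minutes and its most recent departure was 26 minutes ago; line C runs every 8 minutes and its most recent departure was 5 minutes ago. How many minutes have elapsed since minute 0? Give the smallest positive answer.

7613

The moduli are pairwise coprime; N = 41·27·8 = 8856.
N/41 = 216; 216 ≡ 11 (mod 41); 11·15 ≡ 1, so inverse 15.
N/27 = 328; 328 ≡ 4 (mod 27); 4·7 ≡ 1, so inverse 7.
N/8 = 1107; 1107 ≡ 3 (mod 8); 3·3 ≡ 1, so inverse 3.
t ≡ 28·216·15 + 26·328·7 + 5·1107·3 = 167021.
167021 mod 8856 = 7613.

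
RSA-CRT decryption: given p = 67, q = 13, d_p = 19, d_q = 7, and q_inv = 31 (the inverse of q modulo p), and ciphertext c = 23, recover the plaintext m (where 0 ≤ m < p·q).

m₁ = c^(d_p) mod p: c ≡ 23 (mod 67), and 23^19 mod 67 = 16.
m₂ = c^(d_q) mod q: c ≡ 10 (mod 13), and 10^7 mod 13 = 10.
h = q_inv·(m₁ − m₂) mod p = 31·(16 − 10) mod 67 = 52.
m = m₂ + h·q = 10 + 52·13 = 686.

686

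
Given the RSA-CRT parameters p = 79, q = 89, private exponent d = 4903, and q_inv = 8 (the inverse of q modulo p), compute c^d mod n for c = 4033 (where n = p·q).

248

d_p = d mod (p−1) = 4903 mod 78 = 67; d_q = d mod (q−1) = 63.
m₁ = c^(d_p) mod p: c ≡ 4 (mod 79), and 4^67 mod 79 = 11.
m₂ = c^(d_q) mod q: c ≡ 28 (mod 89), and 28^63 mod 89 = 70.
h = q_inv·(m₁ − m₂) mod p = 8·(11 − 70) mod 79 = 2.
m = m₂ + h·q = 70 + 2·89 = 248.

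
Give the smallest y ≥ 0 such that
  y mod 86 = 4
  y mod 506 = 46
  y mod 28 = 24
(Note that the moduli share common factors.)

36984

Combine the congruences pairwise.
gcd(86, 506) = 2 and 2 | (46 − 4), so the pair is consistent; merging gives y ≡ 15226 (mod 21758), where 21758 = lcm(86, 506).
gcd(21758, 28) = 2 and 2 | (24 − 15226), so the pair is consistent; merging gives y ≡ 36984 (mod 304612), where 304612 = lcm(21758, 28).
The solution is unique modulo lcm(86, 506, 28) = 304612.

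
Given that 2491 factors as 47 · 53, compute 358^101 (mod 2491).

594

Mod 47: 358 ≡ 29; by Fermat, exponent reduces to 101 mod 46 = 9; 29^9 ≡ 30 (mod 47).
Mod 53: 358 ≡ 40; by Fermat, exponent reduces to 101 mod 52 = 49; 40^49 ≡ 11 (mod 53).
Combine by CRT: x ≡ 30 (mod 47), x ≡ 11 (mod 53) ⇒ x ≡ 594 (mod 2491).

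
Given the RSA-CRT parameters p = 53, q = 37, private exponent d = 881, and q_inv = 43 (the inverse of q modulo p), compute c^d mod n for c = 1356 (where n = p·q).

1463

d_p = d mod (p−1) = 881 mod 52 = 49; d_q = d mod (q−1) = 17.
m₁ = c^(d_p) mod p: c ≡ 31 (mod 53), and 31^49 mod 53 = 32.
m₂ = c^(d_q) mod q: c ≡ 24 (mod 37), and 24^17 mod 37 = 20.
h = q_inv·(m₁ − m₂) mod p = 43·(32 − 20) mod 53 = 39.
m = m₂ + h·q = 20 + 39·37 = 1463.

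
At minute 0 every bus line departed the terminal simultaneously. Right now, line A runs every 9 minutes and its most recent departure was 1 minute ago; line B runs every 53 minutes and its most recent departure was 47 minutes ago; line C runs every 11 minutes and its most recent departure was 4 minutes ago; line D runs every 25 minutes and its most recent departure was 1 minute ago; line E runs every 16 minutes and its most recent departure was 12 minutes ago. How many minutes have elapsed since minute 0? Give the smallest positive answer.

996076

The moduli are pairwise coprime; N = 9·53·11·25·16 = 2098800.
N/9 = 233200; 233200 ≡ 1 (mod 9), inverse 1.
N/53 = 39600; 39600 ≡ 9 (mod 53); 9·6 ≡ 1, so inverse 6.
N/11 = 190800; 190800 ≡ 5 (mod 11); 5·9 ≡ 1, so inverse 9.
N/25 = 83952; 83952 ≡ 2 (mod 25); 2·13 ≡ 1, so inverse 13.
N/16 = 131175; 131175 ≡ 7 (mod 16); 7·7 ≡ 1, so inverse 7.
t ≡ 1·233200·1 + 47·39600·6 + 4·190800·9 + 1·83952·13 + 12·131175·7 = 30379276.
30379276 mod 2098800 = 996076.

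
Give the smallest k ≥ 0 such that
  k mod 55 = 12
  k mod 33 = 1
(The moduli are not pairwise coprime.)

gcd(55, 33) = 11 and 11 | (1 − 12), so the pair is consistent; merging gives k ≡ 67 (mod 165), where 165 = lcm(55, 33).
The solution is unique modulo lcm(55, 33) = 165.

67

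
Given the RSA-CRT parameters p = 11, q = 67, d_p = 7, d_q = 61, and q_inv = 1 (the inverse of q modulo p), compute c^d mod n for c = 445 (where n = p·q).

454

m₁ = c^(d_p) mod p: c ≡ 5 (mod 11), and 5^7 mod 11 = 3.
m₂ = c^(d_q) mod q: c ≡ 43 (mod 67), and 43^61 mod 67 = 52.
h = q_inv·(m₁ − m₂) mod p = 1·(3 − 52) mod 11 = 6.
m = m₂ + h·q = 52 + 6·67 = 454.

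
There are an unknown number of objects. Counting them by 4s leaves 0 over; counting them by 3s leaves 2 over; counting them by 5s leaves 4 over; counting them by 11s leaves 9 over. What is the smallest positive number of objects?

The moduli are pairwise coprime; M = 4·3·5·11 = 660.
M/4 = 165; 165 ≡ 1 (mod 4), inverse 1.
M/3 = 220; 220 ≡ 1 (mod 3), inverse 1.
M/5 = 132; 132 ≡ 2 (mod 5); 2·3 ≡ 1, so inverse 3.
M/11 = 60; 60 ≡ 5 (mod 11); 5·9 ≡ 1, so inverse 9.
N ≡ 0·165·1 + 2·220·1 + 4·132·3 + 9·60·9 = 6884.
6884 mod 660 = 284.

284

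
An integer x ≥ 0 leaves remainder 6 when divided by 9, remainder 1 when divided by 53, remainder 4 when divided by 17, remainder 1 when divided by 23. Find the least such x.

Combine the congruences pairwise.
From x ≡ 6 (mod 9) write x = 6 + 9t. Substituting into x ≡ 1 (mod 53) gives 9t ≡ 48 (mod 53), and since 9⁻¹ ≡ 6 (mod 53), t ≡ 23. Hence x ≡ 6 + 9·23 = 213 (mod 477).
From x ≡ 213 (mod 477) write x = 213 + 477t. Substituting into x ≡ 4 (mod 17) gives 477t ≡ 12 (mod 17), and since 1⁻¹ ≡ 1 (mod 17), t ≡ 12. Hence x ≡ 213 + 477·12 = 5937 (mod 8109).
From x ≡ 5937 (mod 8109) write x = 5937 + 8109t. Substituting into x ≡ 1 (mod 23) gives 8109t ≡ 21 (mod 23), and since 13⁻¹ ≡ 16 (mod 23), t ≡ 14. Hence x ≡ 5937 + 8109·14 = 119463 (mod 186507).

119463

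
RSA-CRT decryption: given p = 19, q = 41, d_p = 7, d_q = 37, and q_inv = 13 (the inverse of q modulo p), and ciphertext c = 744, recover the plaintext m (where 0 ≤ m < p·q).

97

m₁ = c^(d_p) mod p: c ≡ 3 (mod 19), and 3^7 mod 19 = 2.
m₂ = c^(d_q) mod q: c ≡ 6 (mod 41), and 6^37 mod 41 = 15.
h = q_inv·(m₁ − m₂) mod p = 13·(2 − 15) mod 19 = 2.
m = m₂ + h·q = 15 + 2·41 = 97.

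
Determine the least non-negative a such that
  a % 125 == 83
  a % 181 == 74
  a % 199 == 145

2554708

The moduli are pairwise coprime; N = 125·181·199 = 4502375.
N/125 = 36019; 36019 ≡ 19 (mod 125); 19·79 ≡ 1, so inverse 79.
N/181 = 24875; 24875 ≡ 78 (mod 181); 78·123 ≡ 1, so inverse 123.
N/199 = 22625; 22625 ≡ 138 (mod 199); 138·137 ≡ 1, so inverse 137.
a ≡ 83·36019·79 + 74·24875·123 + 145·22625·137 = 912034458.
912034458 mod 4502375 = 2554708.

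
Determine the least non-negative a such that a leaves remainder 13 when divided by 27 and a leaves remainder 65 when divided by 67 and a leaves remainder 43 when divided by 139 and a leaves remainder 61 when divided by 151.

The moduli are pairwise coprime; N = 27·67·139·151 = 37969101.
N/27 = 1406263; 1406263 ≡ 22 (mod 27); 22·16 ≡ 1, so inverse 16.
N/67 = 566703; 566703 ≡ 17 (mod 67); 17·4 ≡ 1, so inverse 4.
N/139 = 273159; 273159 ≡ 24 (mod 139); 24·29 ≡ 1, so inverse 29.
N/151 = 251451; 251451 ≡ 36 (mod 151); 36·21 ≡ 1, so inverse 21.
a ≡ 13·1406263·16 + 65·566703·4 + 43·273159·29 + 61·251451·21 = 1102583488.
1102583488 mod 37969101 = 1479559.

1479559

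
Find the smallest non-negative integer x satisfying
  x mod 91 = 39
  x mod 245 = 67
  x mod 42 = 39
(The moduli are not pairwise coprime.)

Combine the congruences pairwise.
gcd(91, 245) = 7 and 7 | (67 − 39), so the pair is consistent; merging gives x ≡ 312 (mod 3185), where 3185 = lcm(91, 245).
gcd(3185, 42) = 7 and 7 | (39 − 312), so the pair is consistent; merging gives x ≡ 9867 (mod 19110), where 19110 = lcm(3185, 42).
The solution is unique modulo lcm(91, 245, 42) = 19110.

9867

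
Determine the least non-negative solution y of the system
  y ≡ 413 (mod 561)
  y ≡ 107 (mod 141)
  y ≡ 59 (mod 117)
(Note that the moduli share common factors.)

Combine the congruences pairwise.
gcd(561, 141) = 3 and 3 | (107 − 413), so the pair is consistent; merging gives y ≡ 4901 (mod 26367), where 26367 = lcm(561, 141).
gcd(26367, 117) = 3 and 3 | (59 − 4901), so the pair is consistent; merging gives y ≡ 637709 (mod 1028313), where 1028313 = lcm(26367, 117).
The solution is unique modulo lcm(561, 141, 117) = 1028313.

637709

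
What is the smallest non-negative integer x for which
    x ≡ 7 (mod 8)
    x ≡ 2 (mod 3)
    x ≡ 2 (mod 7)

23

Combine the congruences pairwise.
From x ≡ 7 (mod 8) write x = 7 + 8t. Substituting into x ≡ 2 (mod 3) gives 8t ≡ 1 (mod 3), and since 2⁻¹ ≡ 2 (mod 3), t ≡ 2. Hence x ≡ 7 + 8·2 = 23 (mod 24).
From x ≡ 23 (mod 24) write x = 23 + 24t. Substituting into x ≡ 2 (mod 7) gives 24t ≡ 0 (mod 7), and since 3⁻¹ ≡ 5 (mod 7), t ≡ 0. Hence x ≡ 23 + 24·0 = 23 (mod 168).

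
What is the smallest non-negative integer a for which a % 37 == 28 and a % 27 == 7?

250

From a ≡ 28 (mod 37) write a = 28 + 37t. Substituting into a ≡ 7 (mod 27) gives 37t ≡ 6 (mod 27), and since 10⁻¹ ≡ 19 (mod 27), t ≡ 6. Hence a ≡ 28 + 37·6 = 250 (mod 999).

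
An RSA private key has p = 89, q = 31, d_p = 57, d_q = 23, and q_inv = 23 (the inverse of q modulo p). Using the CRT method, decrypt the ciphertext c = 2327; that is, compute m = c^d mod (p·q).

70

m₁ = c^(d_p) mod p: c ≡ 13 (mod 89), and 13^57 mod 89 = 70.
m₂ = c^(d_q) mod q: c ≡ 2 (mod 31), and 2^23 mod 31 = 8.
h = q_inv·(m₁ − m₂) mod p = 23·(70 − 8) mod 89 = 2.
m = m₂ + h·q = 8 + 2·31 = 70.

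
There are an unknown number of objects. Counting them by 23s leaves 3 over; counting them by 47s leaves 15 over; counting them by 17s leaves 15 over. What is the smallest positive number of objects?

1613

The moduli are pairwise coprime; M = 23·47·17 = 18377.
M/23 = 799; 799 ≡ 17 (mod 23); 17·19 ≡ 1, so inverse 19.
M/47 = 391; 391 ≡ 15 (mod 47); 15·22 ≡ 1, so inverse 22.
M/17 = 1081; 1081 ≡ 10 (mod 17); 10·12 ≡ 1, so inverse 12.
N ≡ 3·799·19 + 15·391·22 + 15·1081·12 = 369153.
369153 mod 18377 = 1613.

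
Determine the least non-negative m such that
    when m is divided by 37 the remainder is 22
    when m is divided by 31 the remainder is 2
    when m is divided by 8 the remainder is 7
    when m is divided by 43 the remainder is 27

Combine the congruences pairwise.
From m ≡ 22 (mod 37) write m = 22 + 37t. Substituting into m ≡ 2 (mod 31) gives 37t ≡ 11 (mod 31), and since 6⁻¹ ≡ 26 (mod 31), t ≡ 7. Hence m ≡ 22 + 37·7 = 281 (mod 1147).
From m ≡ 281 (mod 1147) write m = 281 + 1147t. Substituting into m ≡ 7 (mod 8) gives 1147t ≡ 6 (mod 8), and since 3⁻¹ ≡ 3 (mod 8), t ≡ 2. Hence m ≡ 281 + 1147·2 = 2575 (mod 9176).
From m ≡ 2575 (mod 9176) write m = 2575 + 9176t. Substituting into m ≡ 27 (mod 43) gives 9176t ≡ 32 (mod 43), and since 17⁻¹ ≡ 38 (mod 43), t ≡ 12. Hence m ≡ 2575 + 9176·12 = 112687 (mod 394568).

112687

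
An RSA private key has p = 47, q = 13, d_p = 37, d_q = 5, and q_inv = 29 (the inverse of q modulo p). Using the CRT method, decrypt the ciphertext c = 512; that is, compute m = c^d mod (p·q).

356

m₁ = c^(d_p) mod p: c ≡ 42 (mod 47), and 42^37 mod 47 = 27.
m₂ = c^(d_q) mod q: c ≡ 5 (mod 13), and 5^5 mod 13 = 5.
h = q_inv·(m₁ − m₂) mod p = 29·(27 − 5) mod 47 = 27.
m = m₂ + h·q = 5 + 27·13 = 356.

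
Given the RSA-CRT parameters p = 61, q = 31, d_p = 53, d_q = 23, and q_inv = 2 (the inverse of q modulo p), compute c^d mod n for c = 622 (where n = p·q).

504

m₁ = c^(d_p) mod p: c ≡ 12 (mod 61), and 12^53 mod 61 = 16.
m₂ = c^(d_q) mod q: c ≡ 2 (mod 31), and 2^23 mod 31 = 8.
h = q_inv·(m₁ − m₂) mod p = 2·(16 − 8) mod 61 = 16.
m = m₂ + h·q = 8 + 16·31 = 504.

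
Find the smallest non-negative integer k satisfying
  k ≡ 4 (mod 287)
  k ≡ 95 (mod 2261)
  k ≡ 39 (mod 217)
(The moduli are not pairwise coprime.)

413858

gcd(287, 2261) = 7 and 7 | (95 − 4), so the pair is consistent; merging gives k ≡ 43054 (mod 92701), where 92701 = lcm(287, 2261).
gcd(92701, 217) = 7 and 7 | (39 − 43054), so the pair is consistent; merging gives k ≡ 413858 (mod 2873731), where 2873731 = lcm(92701, 217).
The solution is unique modulo lcm(287, 2261, 217) = 2873731.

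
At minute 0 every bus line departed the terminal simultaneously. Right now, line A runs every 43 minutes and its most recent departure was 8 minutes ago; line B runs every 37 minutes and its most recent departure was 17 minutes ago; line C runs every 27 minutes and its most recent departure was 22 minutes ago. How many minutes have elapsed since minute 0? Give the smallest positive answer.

29506

The moduli are pairwise coprime; N = 43·37·27 = 42957.
N/43 = 999; 999 ≡ 10 (mod 43); 10·13 ≡ 1, so inverse 13.
N/37 = 1161; 1161 ≡ 14 (mod 37); 14·8 ≡ 1, so inverse 8.
N/27 = 1591; 1591 ≡ 25 (mod 27); 25·13 ≡ 1, so inverse 13.
t ≡ 8·999·13 + 17·1161·8 + 22·1591·13 = 716818.
716818 mod 42957 = 29506.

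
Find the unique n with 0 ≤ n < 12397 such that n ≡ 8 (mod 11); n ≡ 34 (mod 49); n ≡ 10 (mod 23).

The moduli are pairwise coprime; M = 11·49·23 = 12397.
M/11 = 1127; 1127 ≡ 5 (mod 11); 5·9 ≡ 1, so inverse 9.
M/49 = 253; 253 ≡ 8 (mod 49); 8·43 ≡ 1, so inverse 43.
M/23 = 539; 539 ≡ 10 (mod 23); 10·7 ≡ 1, so inverse 7.
n ≡ 8·1127·9 + 34·253·43 + 10·539·7 = 488760.
488760 mod 12397 = 5277.

5277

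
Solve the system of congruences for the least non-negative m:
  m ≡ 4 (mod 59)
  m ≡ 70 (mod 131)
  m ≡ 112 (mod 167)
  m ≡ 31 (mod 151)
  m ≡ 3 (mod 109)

The moduli are pairwise coprime; N = 59·131·167·151·109 = 21244339037.
N/59 = 360073543; 360073543 ≡ 24 (mod 59); 24·32 ≡ 1, so inverse 32.
N/131 = 162170527; 162170527 ≡ 125 (mod 131); 125·109 ≡ 1, so inverse 109.
N/167 = 127211611; 127211611 ≡ 29 (mod 167); 29·144 ≡ 1, so inverse 144.
N/151 = 140690987; 140690987 ≡ 59 (mod 151); 59·64 ≡ 1, so inverse 64.
N/109 = 194902193; 194902193 ≡ 56 (mod 109); 56·37 ≡ 1, so inverse 37.
m ≡ 4·360073543·32 + 70·162170527·109 + 112·127211611·144 + 31·140690987·64 + 3·194902193·37 = 3635884458353.
3635884458353 mod 21244339037 = 3102483026.

3102483026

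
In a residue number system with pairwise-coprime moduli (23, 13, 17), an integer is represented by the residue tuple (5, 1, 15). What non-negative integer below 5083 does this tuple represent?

From x ≡ 5 (mod 23) write x = 5 + 23t. Substituting into x ≡ 1 (mod 13) gives 23t ≡ 9 (mod 13), and since 10⁻¹ ≡ 4 (mod 13), t ≡ 10. Hence x ≡ 5 + 23·10 = 235 (mod 299).
From x ≡ 235 (mod 299) write x = 235 + 299t. Substituting into x ≡ 15 (mod 17) gives 299t ≡ 1 (mod 17), and since 10⁻¹ ≡ 12 (mod 17), t ≡ 12. Hence x ≡ 235 + 299·12 = 3823 (mod 5083).

3823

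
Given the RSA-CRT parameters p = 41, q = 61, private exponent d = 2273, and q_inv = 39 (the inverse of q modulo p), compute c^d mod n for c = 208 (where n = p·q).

d_p = d mod (p−1) = 2273 mod 40 = 33; d_q = d mod (q−1) = 53.
m₁ = c^(d_p) mod p: c ≡ 3 (mod 41), and 3^33 mod 41 = 3.
m₂ = c^(d_q) mod q: c ≡ 25 (mod 61), and 25^53 mod 61 = 56.
h = q_inv·(m₁ − m₂) mod p = 39·(3 − 56) mod 41 = 24.
m = m₂ + h·q = 56 + 24·61 = 1520.

1520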